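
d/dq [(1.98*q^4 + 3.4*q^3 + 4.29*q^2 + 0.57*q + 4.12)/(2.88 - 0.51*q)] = (-3.0294*q^4 + 19.3416*q^3 + 27.1881*q^2 + 24.7104*q + 3.7428)/(0.2601*q^2 - 2.9376*q + 8.2944)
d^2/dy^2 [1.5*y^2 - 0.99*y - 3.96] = 3.00000000000000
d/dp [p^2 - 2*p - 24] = 2*p - 2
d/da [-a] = -1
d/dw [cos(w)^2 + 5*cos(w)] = -(2*cos(w) + 5)*sin(w)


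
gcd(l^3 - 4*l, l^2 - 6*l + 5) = 1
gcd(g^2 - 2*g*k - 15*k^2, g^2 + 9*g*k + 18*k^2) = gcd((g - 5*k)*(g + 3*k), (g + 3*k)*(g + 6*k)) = g + 3*k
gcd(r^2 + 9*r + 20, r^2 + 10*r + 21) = 1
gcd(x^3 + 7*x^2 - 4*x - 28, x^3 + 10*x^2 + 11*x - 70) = x^2 + 5*x - 14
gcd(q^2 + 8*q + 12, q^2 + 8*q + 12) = q^2 + 8*q + 12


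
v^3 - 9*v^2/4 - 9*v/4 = v*(v - 3)*(v + 3/4)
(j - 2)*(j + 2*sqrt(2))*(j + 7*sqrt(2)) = j^3 - 2*j^2 + 9*sqrt(2)*j^2 - 18*sqrt(2)*j + 28*j - 56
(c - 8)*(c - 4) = c^2 - 12*c + 32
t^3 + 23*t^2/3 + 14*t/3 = t*(t + 2/3)*(t + 7)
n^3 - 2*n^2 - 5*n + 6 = (n - 3)*(n - 1)*(n + 2)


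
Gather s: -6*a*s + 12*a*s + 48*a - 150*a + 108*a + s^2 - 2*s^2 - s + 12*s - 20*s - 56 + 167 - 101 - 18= 6*a - s^2 + s*(6*a - 9) - 8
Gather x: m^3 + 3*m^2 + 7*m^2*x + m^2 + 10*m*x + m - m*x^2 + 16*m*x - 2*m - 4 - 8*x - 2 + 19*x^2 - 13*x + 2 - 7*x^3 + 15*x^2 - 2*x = m^3 + 4*m^2 - m - 7*x^3 + x^2*(34 - m) + x*(7*m^2 + 26*m - 23) - 4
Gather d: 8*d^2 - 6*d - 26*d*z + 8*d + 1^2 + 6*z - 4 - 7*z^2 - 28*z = 8*d^2 + d*(2 - 26*z) - 7*z^2 - 22*z - 3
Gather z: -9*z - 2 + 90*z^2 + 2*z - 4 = 90*z^2 - 7*z - 6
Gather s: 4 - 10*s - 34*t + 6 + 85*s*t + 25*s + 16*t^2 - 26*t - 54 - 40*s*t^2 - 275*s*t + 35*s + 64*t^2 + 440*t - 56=s*(-40*t^2 - 190*t + 50) + 80*t^2 + 380*t - 100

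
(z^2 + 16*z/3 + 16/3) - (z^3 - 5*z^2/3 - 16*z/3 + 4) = -z^3 + 8*z^2/3 + 32*z/3 + 4/3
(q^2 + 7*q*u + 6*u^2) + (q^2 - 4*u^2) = 2*q^2 + 7*q*u + 2*u^2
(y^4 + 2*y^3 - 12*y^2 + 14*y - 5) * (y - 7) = y^5 - 5*y^4 - 26*y^3 + 98*y^2 - 103*y + 35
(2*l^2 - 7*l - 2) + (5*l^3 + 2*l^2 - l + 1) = 5*l^3 + 4*l^2 - 8*l - 1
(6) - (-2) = 8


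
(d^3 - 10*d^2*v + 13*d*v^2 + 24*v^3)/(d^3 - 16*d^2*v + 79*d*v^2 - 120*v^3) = (-d - v)/(-d + 5*v)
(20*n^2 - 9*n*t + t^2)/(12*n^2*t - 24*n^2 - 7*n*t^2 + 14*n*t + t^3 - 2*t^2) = (-5*n + t)/(-3*n*t + 6*n + t^2 - 2*t)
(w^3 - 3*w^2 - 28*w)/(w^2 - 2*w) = (w^2 - 3*w - 28)/(w - 2)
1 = 1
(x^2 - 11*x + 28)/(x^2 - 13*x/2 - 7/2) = 2*(x - 4)/(2*x + 1)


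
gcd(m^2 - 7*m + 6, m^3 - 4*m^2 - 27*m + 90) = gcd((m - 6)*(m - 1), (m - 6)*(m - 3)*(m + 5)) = m - 6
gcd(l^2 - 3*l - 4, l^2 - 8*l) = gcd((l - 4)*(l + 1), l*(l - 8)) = 1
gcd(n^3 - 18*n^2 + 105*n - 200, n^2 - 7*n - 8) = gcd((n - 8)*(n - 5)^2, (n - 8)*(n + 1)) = n - 8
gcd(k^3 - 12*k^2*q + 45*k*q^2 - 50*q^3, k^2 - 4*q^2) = -k + 2*q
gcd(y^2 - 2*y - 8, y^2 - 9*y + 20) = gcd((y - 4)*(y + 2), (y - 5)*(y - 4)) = y - 4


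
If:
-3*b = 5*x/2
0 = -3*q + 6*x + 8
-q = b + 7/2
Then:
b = 185/42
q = -166/21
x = -37/7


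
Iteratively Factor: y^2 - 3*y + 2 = (y - 2)*(y - 1)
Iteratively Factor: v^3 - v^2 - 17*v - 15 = (v + 3)*(v^2 - 4*v - 5) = (v + 1)*(v + 3)*(v - 5)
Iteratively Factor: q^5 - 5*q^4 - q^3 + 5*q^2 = (q + 1)*(q^4 - 6*q^3 + 5*q^2) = q*(q + 1)*(q^3 - 6*q^2 + 5*q) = q*(q - 1)*(q + 1)*(q^2 - 5*q) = q^2*(q - 1)*(q + 1)*(q - 5)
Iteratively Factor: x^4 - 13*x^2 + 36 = (x - 2)*(x^3 + 2*x^2 - 9*x - 18) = (x - 2)*(x + 2)*(x^2 - 9) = (x - 3)*(x - 2)*(x + 2)*(x + 3)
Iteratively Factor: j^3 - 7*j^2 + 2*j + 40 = (j + 2)*(j^2 - 9*j + 20) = (j - 5)*(j + 2)*(j - 4)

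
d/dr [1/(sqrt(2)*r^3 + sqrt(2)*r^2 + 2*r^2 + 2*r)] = (-3*sqrt(2)*r^2 - 4*r - 2*sqrt(2)*r - 2)/(r^2*(sqrt(2)*r^2 + sqrt(2)*r + 2*r + 2)^2)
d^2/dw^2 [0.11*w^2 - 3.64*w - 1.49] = 0.220000000000000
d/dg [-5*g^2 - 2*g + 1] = -10*g - 2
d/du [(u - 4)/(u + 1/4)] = 68/(4*u + 1)^2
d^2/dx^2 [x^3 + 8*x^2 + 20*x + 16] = 6*x + 16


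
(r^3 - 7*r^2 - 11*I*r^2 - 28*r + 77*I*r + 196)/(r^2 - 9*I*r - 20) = (r^2 - 7*r*(1 + I) + 49*I)/(r - 5*I)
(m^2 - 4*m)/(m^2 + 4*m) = (m - 4)/(m + 4)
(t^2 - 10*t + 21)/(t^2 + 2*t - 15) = (t - 7)/(t + 5)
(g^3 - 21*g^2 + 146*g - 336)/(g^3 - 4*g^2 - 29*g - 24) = (g^2 - 13*g + 42)/(g^2 + 4*g + 3)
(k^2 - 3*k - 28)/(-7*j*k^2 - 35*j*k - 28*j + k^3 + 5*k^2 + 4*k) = (7 - k)/(7*j*k + 7*j - k^2 - k)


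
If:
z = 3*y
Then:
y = z/3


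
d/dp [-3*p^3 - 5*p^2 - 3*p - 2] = -9*p^2 - 10*p - 3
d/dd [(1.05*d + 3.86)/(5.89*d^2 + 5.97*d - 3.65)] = (6.1845*d^2 + 6.2685*d - (1.05*d + 3.86)*(11.78*d + 5.97) - 3.8325)/(5.89*d^2 + 5.97*d - 3.65)^2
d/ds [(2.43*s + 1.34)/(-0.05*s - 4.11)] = (-0.496015*s - 40.772433)/(0.05*s + 4.11)^3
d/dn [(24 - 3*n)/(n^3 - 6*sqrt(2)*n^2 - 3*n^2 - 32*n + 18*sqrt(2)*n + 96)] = 3*(-n^3 + 3*n^2 + 6*sqrt(2)*n^2 - 18*sqrt(2)*n + 32*n - (n - 8)*(-3*n^2 + 6*n + 12*sqrt(2)*n - 18*sqrt(2) + 32) - 96)/(n^3 - 6*sqrt(2)*n^2 - 3*n^2 - 32*n + 18*sqrt(2)*n + 96)^2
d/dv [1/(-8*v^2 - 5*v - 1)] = (16*v + 5)/(8*v^2 + 5*v + 1)^2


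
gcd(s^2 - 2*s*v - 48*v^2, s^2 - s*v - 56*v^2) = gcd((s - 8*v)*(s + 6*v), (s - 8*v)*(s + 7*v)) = s - 8*v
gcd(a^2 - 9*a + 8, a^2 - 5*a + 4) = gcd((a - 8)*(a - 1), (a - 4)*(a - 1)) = a - 1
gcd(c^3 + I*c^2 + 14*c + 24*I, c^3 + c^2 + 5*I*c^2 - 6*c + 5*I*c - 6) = c^2 + 5*I*c - 6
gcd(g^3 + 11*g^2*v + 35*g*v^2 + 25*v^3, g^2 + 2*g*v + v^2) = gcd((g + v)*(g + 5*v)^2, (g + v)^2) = g + v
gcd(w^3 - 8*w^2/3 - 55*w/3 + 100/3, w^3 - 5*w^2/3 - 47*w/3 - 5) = w - 5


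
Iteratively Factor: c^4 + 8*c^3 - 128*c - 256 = (c + 4)*(c^3 + 4*c^2 - 16*c - 64) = (c + 4)^2*(c^2 - 16) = (c - 4)*(c + 4)^2*(c + 4)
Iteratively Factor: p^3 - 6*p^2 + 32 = (p + 2)*(p^2 - 8*p + 16) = (p - 4)*(p + 2)*(p - 4)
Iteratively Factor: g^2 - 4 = (g - 2)*(g + 2)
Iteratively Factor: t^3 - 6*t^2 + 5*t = (t)*(t^2 - 6*t + 5) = t*(t - 5)*(t - 1)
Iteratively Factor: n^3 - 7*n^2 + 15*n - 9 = (n - 1)*(n^2 - 6*n + 9) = (n - 3)*(n - 1)*(n - 3)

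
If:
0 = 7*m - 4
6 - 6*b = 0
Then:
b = 1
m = 4/7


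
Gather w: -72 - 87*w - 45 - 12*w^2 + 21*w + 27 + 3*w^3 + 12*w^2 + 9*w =3*w^3 - 57*w - 90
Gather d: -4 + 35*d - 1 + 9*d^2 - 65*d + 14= 9*d^2 - 30*d + 9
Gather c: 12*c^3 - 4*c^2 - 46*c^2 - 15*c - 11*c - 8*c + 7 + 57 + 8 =12*c^3 - 50*c^2 - 34*c + 72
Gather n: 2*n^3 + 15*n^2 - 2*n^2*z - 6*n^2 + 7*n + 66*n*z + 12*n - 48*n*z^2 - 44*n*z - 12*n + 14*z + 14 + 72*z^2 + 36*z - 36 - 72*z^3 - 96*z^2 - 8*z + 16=2*n^3 + n^2*(9 - 2*z) + n*(-48*z^2 + 22*z + 7) - 72*z^3 - 24*z^2 + 42*z - 6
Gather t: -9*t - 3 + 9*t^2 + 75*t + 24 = 9*t^2 + 66*t + 21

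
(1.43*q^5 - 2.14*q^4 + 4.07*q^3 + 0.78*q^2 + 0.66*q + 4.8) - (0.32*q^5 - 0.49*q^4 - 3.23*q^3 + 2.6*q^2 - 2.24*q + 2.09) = 1.11*q^5 - 1.65*q^4 + 7.3*q^3 - 1.82*q^2 + 2.9*q + 2.71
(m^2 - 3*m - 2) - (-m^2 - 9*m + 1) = 2*m^2 + 6*m - 3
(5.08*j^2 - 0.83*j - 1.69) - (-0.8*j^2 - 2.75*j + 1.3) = 5.88*j^2 + 1.92*j - 2.99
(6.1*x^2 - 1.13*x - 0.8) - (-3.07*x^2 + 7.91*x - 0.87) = 9.17*x^2 - 9.04*x + 0.07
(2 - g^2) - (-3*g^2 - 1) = 2*g^2 + 3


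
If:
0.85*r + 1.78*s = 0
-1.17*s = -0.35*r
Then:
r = 0.00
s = 0.00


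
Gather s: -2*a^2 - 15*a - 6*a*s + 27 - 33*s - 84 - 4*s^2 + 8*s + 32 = -2*a^2 - 15*a - 4*s^2 + s*(-6*a - 25) - 25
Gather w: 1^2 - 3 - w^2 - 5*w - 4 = -w^2 - 5*w - 6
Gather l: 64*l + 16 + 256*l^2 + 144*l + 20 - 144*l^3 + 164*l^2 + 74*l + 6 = -144*l^3 + 420*l^2 + 282*l + 42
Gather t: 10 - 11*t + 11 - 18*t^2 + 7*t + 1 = -18*t^2 - 4*t + 22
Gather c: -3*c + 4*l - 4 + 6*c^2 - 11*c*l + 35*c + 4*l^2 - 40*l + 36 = 6*c^2 + c*(32 - 11*l) + 4*l^2 - 36*l + 32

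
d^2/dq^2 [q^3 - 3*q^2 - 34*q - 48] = 6*q - 6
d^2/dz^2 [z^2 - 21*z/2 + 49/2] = 2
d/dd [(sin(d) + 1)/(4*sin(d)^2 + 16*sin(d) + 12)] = -cos(d)/(4*(sin(d) + 3)^2)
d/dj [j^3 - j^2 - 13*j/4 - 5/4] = 3*j^2 - 2*j - 13/4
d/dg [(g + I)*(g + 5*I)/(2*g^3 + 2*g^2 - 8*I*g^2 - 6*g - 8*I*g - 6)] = (-g^4 - 12*I*g^3 + g^2*(-12 - 10*I) + g*(4 - 40*I) - 15 - 38*I)/(2*g^6 + g^5*(4 - 16*I) + g^4*(-42 - 32*I) + g^3*(-88 + 32*I) + g^2*(-26 + 96*I) + g*(36 + 48*I) + 18)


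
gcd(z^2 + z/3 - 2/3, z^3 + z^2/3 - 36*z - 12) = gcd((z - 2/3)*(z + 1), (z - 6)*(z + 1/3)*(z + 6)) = 1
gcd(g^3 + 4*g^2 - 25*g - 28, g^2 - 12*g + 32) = g - 4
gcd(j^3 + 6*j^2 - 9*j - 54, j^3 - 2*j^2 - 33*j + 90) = j^2 + 3*j - 18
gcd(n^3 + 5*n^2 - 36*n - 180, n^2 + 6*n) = n + 6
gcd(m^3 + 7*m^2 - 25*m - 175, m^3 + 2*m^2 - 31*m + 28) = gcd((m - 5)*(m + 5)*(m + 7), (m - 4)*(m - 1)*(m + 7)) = m + 7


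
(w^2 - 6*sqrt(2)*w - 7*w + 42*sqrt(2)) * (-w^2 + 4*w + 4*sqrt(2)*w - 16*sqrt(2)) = -w^4 + 11*w^3 + 10*sqrt(2)*w^3 - 110*sqrt(2)*w^2 - 76*w^2 + 280*sqrt(2)*w + 528*w - 1344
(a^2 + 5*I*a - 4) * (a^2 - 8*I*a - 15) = a^4 - 3*I*a^3 + 21*a^2 - 43*I*a + 60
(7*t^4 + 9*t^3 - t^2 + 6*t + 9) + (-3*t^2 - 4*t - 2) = 7*t^4 + 9*t^3 - 4*t^2 + 2*t + 7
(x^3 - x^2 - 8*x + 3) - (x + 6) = x^3 - x^2 - 9*x - 3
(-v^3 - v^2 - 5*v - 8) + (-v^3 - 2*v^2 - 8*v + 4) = -2*v^3 - 3*v^2 - 13*v - 4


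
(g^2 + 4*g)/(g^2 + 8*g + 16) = g/(g + 4)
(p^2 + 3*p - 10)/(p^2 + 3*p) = (p^2 + 3*p - 10)/(p*(p + 3))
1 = 1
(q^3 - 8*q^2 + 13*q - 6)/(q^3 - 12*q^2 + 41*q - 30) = (q - 1)/(q - 5)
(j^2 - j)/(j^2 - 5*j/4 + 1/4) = 4*j/(4*j - 1)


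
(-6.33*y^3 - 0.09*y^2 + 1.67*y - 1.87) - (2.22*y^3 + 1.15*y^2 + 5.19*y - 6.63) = -8.55*y^3 - 1.24*y^2 - 3.52*y + 4.76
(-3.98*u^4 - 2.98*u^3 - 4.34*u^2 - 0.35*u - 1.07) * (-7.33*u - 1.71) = 29.1734*u^5 + 28.6492*u^4 + 36.908*u^3 + 9.9869*u^2 + 8.4416*u + 1.8297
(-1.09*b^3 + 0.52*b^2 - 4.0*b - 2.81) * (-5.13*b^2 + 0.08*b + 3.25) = 5.5917*b^5 - 2.7548*b^4 + 17.0191*b^3 + 15.7853*b^2 - 13.2248*b - 9.1325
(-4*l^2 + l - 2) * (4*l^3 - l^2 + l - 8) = -16*l^5 + 8*l^4 - 13*l^3 + 35*l^2 - 10*l + 16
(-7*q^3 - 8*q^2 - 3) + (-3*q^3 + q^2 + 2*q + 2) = -10*q^3 - 7*q^2 + 2*q - 1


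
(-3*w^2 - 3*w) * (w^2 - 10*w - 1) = -3*w^4 + 27*w^3 + 33*w^2 + 3*w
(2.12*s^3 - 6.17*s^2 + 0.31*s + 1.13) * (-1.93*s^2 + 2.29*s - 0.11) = -4.0916*s^5 + 16.7629*s^4 - 14.9608*s^3 - 0.7923*s^2 + 2.5536*s - 0.1243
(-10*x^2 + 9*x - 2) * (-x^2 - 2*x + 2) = 10*x^4 + 11*x^3 - 36*x^2 + 22*x - 4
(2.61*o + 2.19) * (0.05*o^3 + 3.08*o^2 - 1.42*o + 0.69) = 0.1305*o^4 + 8.1483*o^3 + 3.039*o^2 - 1.3089*o + 1.5111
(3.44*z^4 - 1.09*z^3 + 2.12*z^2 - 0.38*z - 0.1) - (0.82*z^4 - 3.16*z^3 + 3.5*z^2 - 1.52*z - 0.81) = 2.62*z^4 + 2.07*z^3 - 1.38*z^2 + 1.14*z + 0.71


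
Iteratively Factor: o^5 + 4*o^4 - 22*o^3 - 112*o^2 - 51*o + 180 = (o + 4)*(o^4 - 22*o^2 - 24*o + 45) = (o + 3)*(o + 4)*(o^3 - 3*o^2 - 13*o + 15) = (o - 1)*(o + 3)*(o + 4)*(o^2 - 2*o - 15) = (o - 5)*(o - 1)*(o + 3)*(o + 4)*(o + 3)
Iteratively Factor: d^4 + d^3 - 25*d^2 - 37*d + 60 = (d + 3)*(d^3 - 2*d^2 - 19*d + 20) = (d + 3)*(d + 4)*(d^2 - 6*d + 5) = (d - 5)*(d + 3)*(d + 4)*(d - 1)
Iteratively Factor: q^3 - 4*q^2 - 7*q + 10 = (q + 2)*(q^2 - 6*q + 5) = (q - 5)*(q + 2)*(q - 1)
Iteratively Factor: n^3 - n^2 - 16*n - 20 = (n + 2)*(n^2 - 3*n - 10) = (n + 2)^2*(n - 5)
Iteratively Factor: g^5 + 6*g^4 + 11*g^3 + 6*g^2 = (g + 1)*(g^4 + 5*g^3 + 6*g^2) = (g + 1)*(g + 2)*(g^3 + 3*g^2) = g*(g + 1)*(g + 2)*(g^2 + 3*g) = g^2*(g + 1)*(g + 2)*(g + 3)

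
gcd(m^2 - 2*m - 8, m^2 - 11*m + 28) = m - 4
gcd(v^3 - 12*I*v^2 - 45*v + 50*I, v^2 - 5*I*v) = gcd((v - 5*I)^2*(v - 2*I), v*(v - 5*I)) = v - 5*I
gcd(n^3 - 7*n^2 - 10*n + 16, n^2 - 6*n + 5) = n - 1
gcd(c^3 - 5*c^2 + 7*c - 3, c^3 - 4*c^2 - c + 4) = c - 1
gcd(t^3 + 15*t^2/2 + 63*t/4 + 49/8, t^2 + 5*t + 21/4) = t + 7/2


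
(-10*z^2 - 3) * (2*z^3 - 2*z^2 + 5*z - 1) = -20*z^5 + 20*z^4 - 56*z^3 + 16*z^2 - 15*z + 3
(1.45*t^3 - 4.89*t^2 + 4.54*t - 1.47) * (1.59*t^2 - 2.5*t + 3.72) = 2.3055*t^5 - 11.4001*t^4 + 24.8376*t^3 - 31.8781*t^2 + 20.5638*t - 5.4684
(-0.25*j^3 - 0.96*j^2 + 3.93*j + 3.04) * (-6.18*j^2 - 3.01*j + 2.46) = 1.545*j^5 + 6.6853*j^4 - 22.0128*j^3 - 32.9781*j^2 + 0.5174*j + 7.4784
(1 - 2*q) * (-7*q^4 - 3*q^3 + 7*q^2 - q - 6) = 14*q^5 - q^4 - 17*q^3 + 9*q^2 + 11*q - 6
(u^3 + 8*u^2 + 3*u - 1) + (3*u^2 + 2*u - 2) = u^3 + 11*u^2 + 5*u - 3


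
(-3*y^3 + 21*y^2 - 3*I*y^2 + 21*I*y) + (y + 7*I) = -3*y^3 + 21*y^2 - 3*I*y^2 + y + 21*I*y + 7*I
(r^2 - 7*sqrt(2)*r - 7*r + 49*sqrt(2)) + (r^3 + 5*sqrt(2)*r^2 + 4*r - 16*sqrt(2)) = r^3 + r^2 + 5*sqrt(2)*r^2 - 7*sqrt(2)*r - 3*r + 33*sqrt(2)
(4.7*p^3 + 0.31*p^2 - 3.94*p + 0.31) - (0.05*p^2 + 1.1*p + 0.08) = 4.7*p^3 + 0.26*p^2 - 5.04*p + 0.23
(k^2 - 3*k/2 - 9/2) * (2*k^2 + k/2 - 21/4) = 2*k^4 - 5*k^3/2 - 15*k^2 + 45*k/8 + 189/8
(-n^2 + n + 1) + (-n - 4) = -n^2 - 3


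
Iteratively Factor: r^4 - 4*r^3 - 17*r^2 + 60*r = (r)*(r^3 - 4*r^2 - 17*r + 60) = r*(r + 4)*(r^2 - 8*r + 15) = r*(r - 5)*(r + 4)*(r - 3)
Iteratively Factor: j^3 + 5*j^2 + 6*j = (j)*(j^2 + 5*j + 6) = j*(j + 3)*(j + 2)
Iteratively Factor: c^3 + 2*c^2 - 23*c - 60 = (c + 4)*(c^2 - 2*c - 15) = (c + 3)*(c + 4)*(c - 5)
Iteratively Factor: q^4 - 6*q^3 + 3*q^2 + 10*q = (q)*(q^3 - 6*q^2 + 3*q + 10) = q*(q + 1)*(q^2 - 7*q + 10) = q*(q - 5)*(q + 1)*(q - 2)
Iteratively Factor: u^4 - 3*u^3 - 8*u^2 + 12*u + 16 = (u - 4)*(u^3 + u^2 - 4*u - 4) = (u - 4)*(u - 2)*(u^2 + 3*u + 2) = (u - 4)*(u - 2)*(u + 1)*(u + 2)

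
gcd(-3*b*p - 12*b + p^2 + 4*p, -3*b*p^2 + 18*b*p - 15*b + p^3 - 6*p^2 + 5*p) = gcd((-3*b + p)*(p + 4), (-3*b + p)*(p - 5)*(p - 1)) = -3*b + p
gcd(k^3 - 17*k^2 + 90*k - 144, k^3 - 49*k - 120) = k - 8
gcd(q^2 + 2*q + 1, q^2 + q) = q + 1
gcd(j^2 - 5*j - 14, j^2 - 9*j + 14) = j - 7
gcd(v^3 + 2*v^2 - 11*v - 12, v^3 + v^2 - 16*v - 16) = v^2 + 5*v + 4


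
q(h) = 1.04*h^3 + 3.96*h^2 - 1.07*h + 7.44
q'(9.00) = 322.93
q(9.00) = 1076.73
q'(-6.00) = 63.73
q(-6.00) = -68.22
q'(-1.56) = -5.83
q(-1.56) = 14.80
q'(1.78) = 22.91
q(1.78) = 23.95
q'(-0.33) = -3.34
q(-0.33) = 8.19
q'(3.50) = 64.87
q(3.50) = 96.80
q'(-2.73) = 0.56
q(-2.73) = 18.71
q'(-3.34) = 7.28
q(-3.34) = 16.44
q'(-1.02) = -5.90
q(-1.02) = 11.55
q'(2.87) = 47.36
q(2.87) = 61.57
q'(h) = 3.12*h^2 + 7.92*h - 1.07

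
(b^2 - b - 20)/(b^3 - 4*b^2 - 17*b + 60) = 1/(b - 3)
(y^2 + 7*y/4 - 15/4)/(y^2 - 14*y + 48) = (4*y^2 + 7*y - 15)/(4*(y^2 - 14*y + 48))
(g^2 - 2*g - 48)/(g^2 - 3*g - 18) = (-g^2 + 2*g + 48)/(-g^2 + 3*g + 18)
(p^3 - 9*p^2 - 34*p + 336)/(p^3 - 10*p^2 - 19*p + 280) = (p + 6)/(p + 5)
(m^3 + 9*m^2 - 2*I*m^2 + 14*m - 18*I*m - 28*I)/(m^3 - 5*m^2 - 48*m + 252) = (m^2 + 2*m*(1 - I) - 4*I)/(m^2 - 12*m + 36)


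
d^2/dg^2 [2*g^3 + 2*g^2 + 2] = 12*g + 4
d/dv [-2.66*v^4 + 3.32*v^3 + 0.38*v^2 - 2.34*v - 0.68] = -10.64*v^3 + 9.96*v^2 + 0.76*v - 2.34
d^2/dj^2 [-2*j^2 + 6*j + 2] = -4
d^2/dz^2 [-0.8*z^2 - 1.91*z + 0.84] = -1.60000000000000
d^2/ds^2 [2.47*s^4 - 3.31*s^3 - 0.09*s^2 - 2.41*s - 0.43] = 29.64*s^2 - 19.86*s - 0.18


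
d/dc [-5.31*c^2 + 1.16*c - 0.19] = 1.16 - 10.62*c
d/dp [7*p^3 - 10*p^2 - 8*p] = 21*p^2 - 20*p - 8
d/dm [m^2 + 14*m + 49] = 2*m + 14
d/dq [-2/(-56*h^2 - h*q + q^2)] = 2*(-h + 2*q)/(56*h^2 + h*q - q^2)^2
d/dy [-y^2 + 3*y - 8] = 3 - 2*y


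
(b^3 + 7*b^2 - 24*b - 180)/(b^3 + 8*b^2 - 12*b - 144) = (b - 5)/(b - 4)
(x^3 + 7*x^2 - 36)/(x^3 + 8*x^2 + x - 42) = (x + 6)/(x + 7)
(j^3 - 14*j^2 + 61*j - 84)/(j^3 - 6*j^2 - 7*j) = (j^2 - 7*j + 12)/(j*(j + 1))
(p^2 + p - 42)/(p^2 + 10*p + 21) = (p - 6)/(p + 3)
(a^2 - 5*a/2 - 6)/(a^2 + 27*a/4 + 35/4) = 2*(2*a^2 - 5*a - 12)/(4*a^2 + 27*a + 35)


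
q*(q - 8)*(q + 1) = q^3 - 7*q^2 - 8*q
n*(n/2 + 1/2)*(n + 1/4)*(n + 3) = n^4/2 + 17*n^3/8 + 2*n^2 + 3*n/8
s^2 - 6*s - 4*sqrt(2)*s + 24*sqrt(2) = (s - 6)*(s - 4*sqrt(2))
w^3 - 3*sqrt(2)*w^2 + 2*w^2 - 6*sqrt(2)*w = w*(w + 2)*(w - 3*sqrt(2))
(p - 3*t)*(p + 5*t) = p^2 + 2*p*t - 15*t^2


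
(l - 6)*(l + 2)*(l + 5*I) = l^3 - 4*l^2 + 5*I*l^2 - 12*l - 20*I*l - 60*I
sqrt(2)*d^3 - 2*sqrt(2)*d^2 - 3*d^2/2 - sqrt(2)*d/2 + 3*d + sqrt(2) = (d - 2)*(d - sqrt(2))*(sqrt(2)*d + 1/2)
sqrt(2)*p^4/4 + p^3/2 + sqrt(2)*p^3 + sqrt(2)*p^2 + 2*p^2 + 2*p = p*(p/2 + 1)*(p + 2)*(sqrt(2)*p/2 + 1)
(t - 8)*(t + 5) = t^2 - 3*t - 40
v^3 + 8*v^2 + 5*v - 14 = (v - 1)*(v + 2)*(v + 7)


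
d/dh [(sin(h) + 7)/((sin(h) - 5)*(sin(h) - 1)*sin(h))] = (-2*sin(h)^3 - 15*sin(h)^2 + 84*sin(h) - 35)*cos(h)/((sin(h) - 5)^2*(sin(h) - 1)^2*sin(h)^2)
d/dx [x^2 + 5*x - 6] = 2*x + 5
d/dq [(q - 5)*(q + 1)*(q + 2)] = 3*q^2 - 4*q - 13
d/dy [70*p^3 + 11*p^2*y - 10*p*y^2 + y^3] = 11*p^2 - 20*p*y + 3*y^2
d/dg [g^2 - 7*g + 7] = 2*g - 7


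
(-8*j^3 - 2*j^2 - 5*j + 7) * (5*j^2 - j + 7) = -40*j^5 - 2*j^4 - 79*j^3 + 26*j^2 - 42*j + 49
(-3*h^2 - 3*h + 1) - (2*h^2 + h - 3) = -5*h^2 - 4*h + 4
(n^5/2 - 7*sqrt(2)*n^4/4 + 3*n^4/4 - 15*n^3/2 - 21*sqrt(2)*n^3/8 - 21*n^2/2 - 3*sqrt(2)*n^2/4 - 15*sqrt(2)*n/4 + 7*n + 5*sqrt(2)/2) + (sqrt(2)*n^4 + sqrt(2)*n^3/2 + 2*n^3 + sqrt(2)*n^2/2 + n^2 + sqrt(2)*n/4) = n^5/2 - 3*sqrt(2)*n^4/4 + 3*n^4/4 - 11*n^3/2 - 17*sqrt(2)*n^3/8 - 19*n^2/2 - sqrt(2)*n^2/4 - 7*sqrt(2)*n/2 + 7*n + 5*sqrt(2)/2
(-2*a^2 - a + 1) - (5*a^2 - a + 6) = -7*a^2 - 5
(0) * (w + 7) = 0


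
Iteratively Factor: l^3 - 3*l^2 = (l)*(l^2 - 3*l) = l^2*(l - 3)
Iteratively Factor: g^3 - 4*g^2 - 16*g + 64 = (g + 4)*(g^2 - 8*g + 16) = (g - 4)*(g + 4)*(g - 4)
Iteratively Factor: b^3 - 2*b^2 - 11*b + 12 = (b - 1)*(b^2 - b - 12) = (b - 4)*(b - 1)*(b + 3)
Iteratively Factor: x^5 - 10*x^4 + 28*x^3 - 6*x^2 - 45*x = (x - 5)*(x^4 - 5*x^3 + 3*x^2 + 9*x) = x*(x - 5)*(x^3 - 5*x^2 + 3*x + 9) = x*(x - 5)*(x + 1)*(x^2 - 6*x + 9) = x*(x - 5)*(x - 3)*(x + 1)*(x - 3)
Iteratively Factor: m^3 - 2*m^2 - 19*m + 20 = (m - 5)*(m^2 + 3*m - 4) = (m - 5)*(m + 4)*(m - 1)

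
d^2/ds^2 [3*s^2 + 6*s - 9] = 6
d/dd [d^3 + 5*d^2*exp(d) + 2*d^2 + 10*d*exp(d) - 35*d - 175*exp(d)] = 5*d^2*exp(d) + 3*d^2 + 20*d*exp(d) + 4*d - 165*exp(d) - 35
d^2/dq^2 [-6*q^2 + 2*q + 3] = -12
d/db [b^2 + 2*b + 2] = 2*b + 2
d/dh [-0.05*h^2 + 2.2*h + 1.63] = 2.2 - 0.1*h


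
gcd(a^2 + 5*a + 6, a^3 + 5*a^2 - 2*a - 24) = a + 3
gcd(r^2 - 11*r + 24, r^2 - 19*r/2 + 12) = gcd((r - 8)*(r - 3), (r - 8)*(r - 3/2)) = r - 8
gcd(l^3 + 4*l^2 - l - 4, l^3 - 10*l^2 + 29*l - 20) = l - 1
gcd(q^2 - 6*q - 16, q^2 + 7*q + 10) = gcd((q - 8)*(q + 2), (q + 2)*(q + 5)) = q + 2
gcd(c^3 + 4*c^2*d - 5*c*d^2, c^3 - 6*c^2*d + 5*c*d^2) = c^2 - c*d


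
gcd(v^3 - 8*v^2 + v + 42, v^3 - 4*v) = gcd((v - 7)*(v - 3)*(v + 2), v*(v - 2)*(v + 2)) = v + 2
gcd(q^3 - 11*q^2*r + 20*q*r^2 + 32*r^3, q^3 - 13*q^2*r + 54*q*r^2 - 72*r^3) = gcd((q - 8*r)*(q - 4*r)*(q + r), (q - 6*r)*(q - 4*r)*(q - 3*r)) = q - 4*r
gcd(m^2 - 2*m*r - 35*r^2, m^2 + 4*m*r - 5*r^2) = m + 5*r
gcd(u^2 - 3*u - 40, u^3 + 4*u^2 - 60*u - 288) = u - 8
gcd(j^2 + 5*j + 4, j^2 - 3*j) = 1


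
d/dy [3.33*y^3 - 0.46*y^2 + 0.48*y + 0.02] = 9.99*y^2 - 0.92*y + 0.48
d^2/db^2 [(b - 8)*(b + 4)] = 2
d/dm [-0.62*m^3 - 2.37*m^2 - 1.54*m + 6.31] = -1.86*m^2 - 4.74*m - 1.54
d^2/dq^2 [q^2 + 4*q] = 2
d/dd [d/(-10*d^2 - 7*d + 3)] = (10*d^2 + 3)/(100*d^4 + 140*d^3 - 11*d^2 - 42*d + 9)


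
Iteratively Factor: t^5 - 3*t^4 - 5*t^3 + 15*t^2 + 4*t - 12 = (t + 2)*(t^4 - 5*t^3 + 5*t^2 + 5*t - 6) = (t - 2)*(t + 2)*(t^3 - 3*t^2 - t + 3) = (t - 2)*(t - 1)*(t + 2)*(t^2 - 2*t - 3) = (t - 2)*(t - 1)*(t + 1)*(t + 2)*(t - 3)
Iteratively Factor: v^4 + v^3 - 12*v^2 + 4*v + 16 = (v + 1)*(v^3 - 12*v + 16) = (v - 2)*(v + 1)*(v^2 + 2*v - 8) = (v - 2)*(v + 1)*(v + 4)*(v - 2)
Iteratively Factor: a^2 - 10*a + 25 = (a - 5)*(a - 5)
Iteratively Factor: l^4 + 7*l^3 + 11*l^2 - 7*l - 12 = (l - 1)*(l^3 + 8*l^2 + 19*l + 12) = (l - 1)*(l + 4)*(l^2 + 4*l + 3) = (l - 1)*(l + 3)*(l + 4)*(l + 1)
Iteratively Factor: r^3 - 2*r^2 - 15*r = (r)*(r^2 - 2*r - 15) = r*(r + 3)*(r - 5)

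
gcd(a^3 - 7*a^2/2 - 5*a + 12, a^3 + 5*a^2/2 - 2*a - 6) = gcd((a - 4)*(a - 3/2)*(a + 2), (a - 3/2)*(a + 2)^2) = a^2 + a/2 - 3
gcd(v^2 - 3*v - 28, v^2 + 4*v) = v + 4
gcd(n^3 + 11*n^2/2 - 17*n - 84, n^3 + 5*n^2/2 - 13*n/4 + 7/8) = n + 7/2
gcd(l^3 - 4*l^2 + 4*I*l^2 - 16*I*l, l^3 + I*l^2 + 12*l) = l^2 + 4*I*l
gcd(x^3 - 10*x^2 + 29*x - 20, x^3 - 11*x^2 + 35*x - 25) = x^2 - 6*x + 5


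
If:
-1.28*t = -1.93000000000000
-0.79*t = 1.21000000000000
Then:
No Solution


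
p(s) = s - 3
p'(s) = 1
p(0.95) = -2.05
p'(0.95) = 1.00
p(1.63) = -1.37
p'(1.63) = 1.00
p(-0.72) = -3.72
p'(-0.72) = 1.00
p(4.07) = 1.07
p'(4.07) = 1.00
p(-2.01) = -5.01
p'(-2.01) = 1.00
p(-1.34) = -4.34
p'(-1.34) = 1.00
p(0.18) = -2.82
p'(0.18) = 1.00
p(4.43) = 1.43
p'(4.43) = 1.00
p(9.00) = 6.00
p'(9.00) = 1.00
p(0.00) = -3.00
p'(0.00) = 1.00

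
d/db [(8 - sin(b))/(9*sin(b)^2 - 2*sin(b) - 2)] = 9*(sin(b)^2 - 16*sin(b) + 2)*cos(b)/(9*sin(b)^2 - 2*sin(b) - 2)^2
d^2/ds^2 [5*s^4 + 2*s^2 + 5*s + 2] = 60*s^2 + 4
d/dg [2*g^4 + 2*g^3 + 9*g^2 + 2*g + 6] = 8*g^3 + 6*g^2 + 18*g + 2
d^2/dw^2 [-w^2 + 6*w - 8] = -2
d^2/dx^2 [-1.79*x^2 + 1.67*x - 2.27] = -3.58000000000000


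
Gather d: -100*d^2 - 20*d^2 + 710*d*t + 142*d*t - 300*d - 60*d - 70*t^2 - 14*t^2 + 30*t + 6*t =-120*d^2 + d*(852*t - 360) - 84*t^2 + 36*t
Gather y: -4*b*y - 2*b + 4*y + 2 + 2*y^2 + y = -2*b + 2*y^2 + y*(5 - 4*b) + 2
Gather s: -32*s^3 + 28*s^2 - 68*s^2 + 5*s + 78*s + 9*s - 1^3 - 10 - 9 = -32*s^3 - 40*s^2 + 92*s - 20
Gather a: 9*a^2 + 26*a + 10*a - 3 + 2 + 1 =9*a^2 + 36*a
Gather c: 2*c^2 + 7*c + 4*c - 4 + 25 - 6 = 2*c^2 + 11*c + 15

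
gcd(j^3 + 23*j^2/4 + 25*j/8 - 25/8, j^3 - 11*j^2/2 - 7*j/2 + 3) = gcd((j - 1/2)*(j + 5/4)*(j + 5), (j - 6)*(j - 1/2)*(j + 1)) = j - 1/2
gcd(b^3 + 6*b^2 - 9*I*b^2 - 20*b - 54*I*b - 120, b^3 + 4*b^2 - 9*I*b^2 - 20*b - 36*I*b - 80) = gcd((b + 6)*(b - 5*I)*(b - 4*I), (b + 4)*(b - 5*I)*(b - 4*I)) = b^2 - 9*I*b - 20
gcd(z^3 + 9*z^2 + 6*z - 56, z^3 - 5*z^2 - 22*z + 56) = z^2 + 2*z - 8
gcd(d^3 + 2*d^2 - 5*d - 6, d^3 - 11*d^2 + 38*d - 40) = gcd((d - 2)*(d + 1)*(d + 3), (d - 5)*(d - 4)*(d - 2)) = d - 2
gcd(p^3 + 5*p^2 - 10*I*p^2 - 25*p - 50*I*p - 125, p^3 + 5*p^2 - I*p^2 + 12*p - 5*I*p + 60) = p + 5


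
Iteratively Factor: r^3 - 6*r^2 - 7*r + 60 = (r - 4)*(r^2 - 2*r - 15) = (r - 4)*(r + 3)*(r - 5)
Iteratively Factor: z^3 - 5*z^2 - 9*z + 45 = (z - 5)*(z^2 - 9) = (z - 5)*(z + 3)*(z - 3)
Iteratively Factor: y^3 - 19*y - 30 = (y + 2)*(y^2 - 2*y - 15) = (y - 5)*(y + 2)*(y + 3)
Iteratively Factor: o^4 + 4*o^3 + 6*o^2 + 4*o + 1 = (o + 1)*(o^3 + 3*o^2 + 3*o + 1) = (o + 1)^2*(o^2 + 2*o + 1) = (o + 1)^3*(o + 1)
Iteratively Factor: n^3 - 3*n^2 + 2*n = (n)*(n^2 - 3*n + 2) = n*(n - 1)*(n - 2)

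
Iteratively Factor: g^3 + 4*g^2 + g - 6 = (g + 2)*(g^2 + 2*g - 3) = (g + 2)*(g + 3)*(g - 1)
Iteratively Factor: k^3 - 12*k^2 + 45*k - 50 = (k - 5)*(k^2 - 7*k + 10) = (k - 5)^2*(k - 2)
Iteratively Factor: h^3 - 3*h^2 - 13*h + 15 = (h - 1)*(h^2 - 2*h - 15) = (h - 5)*(h - 1)*(h + 3)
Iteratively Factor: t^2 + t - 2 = (t - 1)*(t + 2)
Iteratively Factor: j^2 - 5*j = (j - 5)*(j)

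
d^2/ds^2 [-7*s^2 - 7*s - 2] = -14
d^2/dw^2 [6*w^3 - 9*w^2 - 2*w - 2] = 36*w - 18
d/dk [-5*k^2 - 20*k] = -10*k - 20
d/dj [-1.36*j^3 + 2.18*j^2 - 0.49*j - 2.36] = -4.08*j^2 + 4.36*j - 0.49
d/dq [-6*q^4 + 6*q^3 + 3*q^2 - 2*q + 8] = -24*q^3 + 18*q^2 + 6*q - 2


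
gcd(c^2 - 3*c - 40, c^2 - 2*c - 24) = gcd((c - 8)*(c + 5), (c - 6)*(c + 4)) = 1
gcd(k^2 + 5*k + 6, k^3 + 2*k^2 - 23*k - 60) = k + 3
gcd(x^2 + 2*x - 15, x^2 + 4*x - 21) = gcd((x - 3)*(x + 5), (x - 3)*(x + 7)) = x - 3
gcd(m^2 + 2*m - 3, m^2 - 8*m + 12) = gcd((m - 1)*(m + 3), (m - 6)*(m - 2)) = 1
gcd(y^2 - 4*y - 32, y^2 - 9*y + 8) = y - 8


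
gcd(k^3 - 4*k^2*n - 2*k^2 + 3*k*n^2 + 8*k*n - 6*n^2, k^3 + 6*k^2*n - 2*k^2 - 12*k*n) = k - 2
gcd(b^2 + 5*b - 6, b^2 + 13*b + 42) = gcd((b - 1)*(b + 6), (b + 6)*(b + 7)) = b + 6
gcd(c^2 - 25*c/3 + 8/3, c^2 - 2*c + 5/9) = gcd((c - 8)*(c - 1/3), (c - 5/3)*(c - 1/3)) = c - 1/3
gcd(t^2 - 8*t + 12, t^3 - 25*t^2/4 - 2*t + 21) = t^2 - 8*t + 12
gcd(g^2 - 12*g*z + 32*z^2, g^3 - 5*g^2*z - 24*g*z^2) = -g + 8*z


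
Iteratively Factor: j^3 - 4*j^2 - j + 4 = (j - 4)*(j^2 - 1) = (j - 4)*(j - 1)*(j + 1)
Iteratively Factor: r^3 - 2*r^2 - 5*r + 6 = (r - 1)*(r^2 - r - 6) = (r - 3)*(r - 1)*(r + 2)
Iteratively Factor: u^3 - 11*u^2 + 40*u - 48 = (u - 4)*(u^2 - 7*u + 12) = (u - 4)^2*(u - 3)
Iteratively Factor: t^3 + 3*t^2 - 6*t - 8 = (t - 2)*(t^2 + 5*t + 4) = (t - 2)*(t + 4)*(t + 1)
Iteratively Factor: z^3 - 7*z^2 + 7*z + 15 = (z + 1)*(z^2 - 8*z + 15) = (z - 5)*(z + 1)*(z - 3)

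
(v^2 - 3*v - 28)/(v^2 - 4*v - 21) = (v + 4)/(v + 3)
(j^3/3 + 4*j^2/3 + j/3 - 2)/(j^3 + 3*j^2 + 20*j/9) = 3*(j^3 + 4*j^2 + j - 6)/(j*(9*j^2 + 27*j + 20))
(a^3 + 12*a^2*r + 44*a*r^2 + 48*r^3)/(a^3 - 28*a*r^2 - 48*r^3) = (-a - 6*r)/(-a + 6*r)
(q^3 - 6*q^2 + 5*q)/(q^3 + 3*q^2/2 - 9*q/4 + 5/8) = 8*q*(q^2 - 6*q + 5)/(8*q^3 + 12*q^2 - 18*q + 5)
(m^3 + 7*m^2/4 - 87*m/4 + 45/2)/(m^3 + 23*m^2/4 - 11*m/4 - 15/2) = (m - 3)/(m + 1)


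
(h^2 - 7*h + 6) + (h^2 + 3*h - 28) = 2*h^2 - 4*h - 22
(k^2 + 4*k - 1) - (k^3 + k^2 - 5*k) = -k^3 + 9*k - 1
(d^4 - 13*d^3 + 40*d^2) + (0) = d^4 - 13*d^3 + 40*d^2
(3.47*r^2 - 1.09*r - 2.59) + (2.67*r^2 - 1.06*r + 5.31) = 6.14*r^2 - 2.15*r + 2.72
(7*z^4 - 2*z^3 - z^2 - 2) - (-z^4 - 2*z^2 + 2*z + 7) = 8*z^4 - 2*z^3 + z^2 - 2*z - 9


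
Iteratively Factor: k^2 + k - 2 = (k + 2)*(k - 1)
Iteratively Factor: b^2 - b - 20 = (b - 5)*(b + 4)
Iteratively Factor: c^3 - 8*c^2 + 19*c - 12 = (c - 3)*(c^2 - 5*c + 4) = (c - 4)*(c - 3)*(c - 1)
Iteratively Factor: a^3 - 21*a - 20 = (a + 4)*(a^2 - 4*a - 5) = (a + 1)*(a + 4)*(a - 5)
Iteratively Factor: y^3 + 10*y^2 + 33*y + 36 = (y + 3)*(y^2 + 7*y + 12) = (y + 3)*(y + 4)*(y + 3)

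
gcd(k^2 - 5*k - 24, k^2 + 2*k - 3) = k + 3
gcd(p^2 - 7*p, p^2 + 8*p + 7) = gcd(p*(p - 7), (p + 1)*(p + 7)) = 1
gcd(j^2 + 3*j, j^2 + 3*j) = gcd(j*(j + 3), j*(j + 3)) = j^2 + 3*j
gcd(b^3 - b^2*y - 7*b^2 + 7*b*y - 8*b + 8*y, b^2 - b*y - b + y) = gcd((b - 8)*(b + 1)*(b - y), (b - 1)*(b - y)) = -b + y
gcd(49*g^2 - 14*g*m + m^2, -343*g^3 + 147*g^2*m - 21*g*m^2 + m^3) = 49*g^2 - 14*g*m + m^2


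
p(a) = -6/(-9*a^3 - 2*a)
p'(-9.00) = 0.00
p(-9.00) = 0.00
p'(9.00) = 0.00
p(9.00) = 0.00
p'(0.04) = -1888.21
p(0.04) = 74.46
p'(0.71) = -4.35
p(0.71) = 1.29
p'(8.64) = -0.00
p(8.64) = 0.00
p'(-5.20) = -0.00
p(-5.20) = -0.00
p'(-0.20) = -82.95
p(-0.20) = -12.71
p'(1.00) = -1.44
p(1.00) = 0.55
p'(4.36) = -0.01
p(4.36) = 0.01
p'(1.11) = -1.00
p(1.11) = 0.41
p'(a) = -6*(27*a^2 + 2)/(-9*a^3 - 2*a)^2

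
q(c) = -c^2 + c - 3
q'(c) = 1 - 2*c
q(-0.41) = -3.58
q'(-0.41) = 1.82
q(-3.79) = -21.15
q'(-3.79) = 8.58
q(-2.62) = -12.48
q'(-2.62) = 6.24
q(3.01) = -9.05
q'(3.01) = -5.02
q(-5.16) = -34.79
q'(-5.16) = 11.32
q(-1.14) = -5.44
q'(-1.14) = 3.28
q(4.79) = -21.15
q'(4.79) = -8.58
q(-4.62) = -28.96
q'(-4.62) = 10.24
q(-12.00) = -159.00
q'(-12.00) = 25.00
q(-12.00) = -159.00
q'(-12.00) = 25.00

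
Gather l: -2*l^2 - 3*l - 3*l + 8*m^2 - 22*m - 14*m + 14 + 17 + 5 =-2*l^2 - 6*l + 8*m^2 - 36*m + 36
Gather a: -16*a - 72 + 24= -16*a - 48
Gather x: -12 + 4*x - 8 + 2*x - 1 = 6*x - 21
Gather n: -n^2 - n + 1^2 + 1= -n^2 - n + 2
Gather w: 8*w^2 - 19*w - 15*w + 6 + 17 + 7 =8*w^2 - 34*w + 30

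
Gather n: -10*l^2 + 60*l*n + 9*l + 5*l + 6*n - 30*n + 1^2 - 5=-10*l^2 + 14*l + n*(60*l - 24) - 4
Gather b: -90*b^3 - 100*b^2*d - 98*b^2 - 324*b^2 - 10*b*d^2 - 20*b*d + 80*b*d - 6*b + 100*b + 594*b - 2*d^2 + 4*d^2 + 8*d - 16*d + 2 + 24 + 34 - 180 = -90*b^3 + b^2*(-100*d - 422) + b*(-10*d^2 + 60*d + 688) + 2*d^2 - 8*d - 120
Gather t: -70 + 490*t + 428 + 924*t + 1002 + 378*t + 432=1792*t + 1792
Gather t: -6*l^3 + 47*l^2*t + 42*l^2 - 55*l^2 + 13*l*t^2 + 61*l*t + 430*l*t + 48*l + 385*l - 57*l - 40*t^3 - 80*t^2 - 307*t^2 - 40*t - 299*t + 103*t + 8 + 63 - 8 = -6*l^3 - 13*l^2 + 376*l - 40*t^3 + t^2*(13*l - 387) + t*(47*l^2 + 491*l - 236) + 63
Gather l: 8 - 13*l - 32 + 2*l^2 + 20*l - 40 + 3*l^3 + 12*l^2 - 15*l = 3*l^3 + 14*l^2 - 8*l - 64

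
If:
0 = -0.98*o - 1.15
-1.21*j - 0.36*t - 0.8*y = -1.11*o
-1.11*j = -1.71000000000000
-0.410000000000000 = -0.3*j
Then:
No Solution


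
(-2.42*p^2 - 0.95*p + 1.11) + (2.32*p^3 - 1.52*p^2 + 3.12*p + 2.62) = 2.32*p^3 - 3.94*p^2 + 2.17*p + 3.73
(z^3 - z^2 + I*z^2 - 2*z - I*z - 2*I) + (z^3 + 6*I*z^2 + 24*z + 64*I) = 2*z^3 - z^2 + 7*I*z^2 + 22*z - I*z + 62*I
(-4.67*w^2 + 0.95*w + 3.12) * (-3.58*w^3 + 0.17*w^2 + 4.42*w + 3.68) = 16.7186*w^5 - 4.1949*w^4 - 31.6495*w^3 - 12.4562*w^2 + 17.2864*w + 11.4816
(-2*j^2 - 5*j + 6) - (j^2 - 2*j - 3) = -3*j^2 - 3*j + 9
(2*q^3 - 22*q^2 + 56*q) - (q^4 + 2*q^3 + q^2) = -q^4 - 23*q^2 + 56*q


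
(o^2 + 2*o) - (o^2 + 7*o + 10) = -5*o - 10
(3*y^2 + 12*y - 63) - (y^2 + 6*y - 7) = 2*y^2 + 6*y - 56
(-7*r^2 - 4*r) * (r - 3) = -7*r^3 + 17*r^2 + 12*r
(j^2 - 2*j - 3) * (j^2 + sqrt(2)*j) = j^4 - 2*j^3 + sqrt(2)*j^3 - 3*j^2 - 2*sqrt(2)*j^2 - 3*sqrt(2)*j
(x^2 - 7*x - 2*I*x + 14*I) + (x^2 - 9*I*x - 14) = 2*x^2 - 7*x - 11*I*x - 14 + 14*I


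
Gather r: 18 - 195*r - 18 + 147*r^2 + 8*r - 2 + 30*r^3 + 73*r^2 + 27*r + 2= 30*r^3 + 220*r^2 - 160*r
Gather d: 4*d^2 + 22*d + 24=4*d^2 + 22*d + 24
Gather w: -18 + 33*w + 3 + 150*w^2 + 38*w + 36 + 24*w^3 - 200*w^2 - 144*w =24*w^3 - 50*w^2 - 73*w + 21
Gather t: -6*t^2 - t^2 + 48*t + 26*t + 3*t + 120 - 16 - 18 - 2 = -7*t^2 + 77*t + 84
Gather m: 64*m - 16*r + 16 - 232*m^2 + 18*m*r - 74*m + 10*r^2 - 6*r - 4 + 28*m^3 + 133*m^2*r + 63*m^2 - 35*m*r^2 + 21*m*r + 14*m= 28*m^3 + m^2*(133*r - 169) + m*(-35*r^2 + 39*r + 4) + 10*r^2 - 22*r + 12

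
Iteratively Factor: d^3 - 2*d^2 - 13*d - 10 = (d + 2)*(d^2 - 4*d - 5) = (d - 5)*(d + 2)*(d + 1)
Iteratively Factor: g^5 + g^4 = (g)*(g^4 + g^3) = g^2*(g^3 + g^2) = g^2*(g + 1)*(g^2) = g^3*(g + 1)*(g)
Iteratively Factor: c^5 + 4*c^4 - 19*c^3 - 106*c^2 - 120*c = (c + 4)*(c^4 - 19*c^2 - 30*c) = (c + 3)*(c + 4)*(c^3 - 3*c^2 - 10*c) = (c + 2)*(c + 3)*(c + 4)*(c^2 - 5*c) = (c - 5)*(c + 2)*(c + 3)*(c + 4)*(c)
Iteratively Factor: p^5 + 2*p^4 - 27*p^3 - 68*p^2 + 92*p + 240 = (p - 2)*(p^4 + 4*p^3 - 19*p^2 - 106*p - 120) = (p - 2)*(p + 3)*(p^3 + p^2 - 22*p - 40) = (p - 2)*(p + 2)*(p + 3)*(p^2 - p - 20) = (p - 5)*(p - 2)*(p + 2)*(p + 3)*(p + 4)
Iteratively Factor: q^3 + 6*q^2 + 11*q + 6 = (q + 2)*(q^2 + 4*q + 3) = (q + 1)*(q + 2)*(q + 3)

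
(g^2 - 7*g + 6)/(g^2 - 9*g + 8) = (g - 6)/(g - 8)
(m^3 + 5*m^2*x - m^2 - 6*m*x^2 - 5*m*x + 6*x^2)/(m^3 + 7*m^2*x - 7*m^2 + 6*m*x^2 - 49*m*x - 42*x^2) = (m^2 - m*x - m + x)/(m^2 + m*x - 7*m - 7*x)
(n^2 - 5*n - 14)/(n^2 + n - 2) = (n - 7)/(n - 1)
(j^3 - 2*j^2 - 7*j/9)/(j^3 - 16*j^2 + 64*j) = (j^2 - 2*j - 7/9)/(j^2 - 16*j + 64)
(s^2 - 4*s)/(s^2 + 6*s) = (s - 4)/(s + 6)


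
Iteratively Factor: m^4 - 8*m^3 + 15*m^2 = (m - 3)*(m^3 - 5*m^2) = m*(m - 3)*(m^2 - 5*m) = m*(m - 5)*(m - 3)*(m)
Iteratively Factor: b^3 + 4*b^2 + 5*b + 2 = (b + 1)*(b^2 + 3*b + 2) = (b + 1)*(b + 2)*(b + 1)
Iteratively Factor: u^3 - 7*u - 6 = (u - 3)*(u^2 + 3*u + 2) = (u - 3)*(u + 2)*(u + 1)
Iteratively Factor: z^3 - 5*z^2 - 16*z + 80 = (z + 4)*(z^2 - 9*z + 20) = (z - 5)*(z + 4)*(z - 4)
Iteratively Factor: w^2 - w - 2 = (w + 1)*(w - 2)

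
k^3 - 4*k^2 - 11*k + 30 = (k - 5)*(k - 2)*(k + 3)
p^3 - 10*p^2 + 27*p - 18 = (p - 6)*(p - 3)*(p - 1)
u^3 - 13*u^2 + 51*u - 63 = (u - 7)*(u - 3)^2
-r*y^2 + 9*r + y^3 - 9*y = (-r + y)*(y - 3)*(y + 3)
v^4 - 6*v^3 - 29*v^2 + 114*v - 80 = (v - 8)*(v - 2)*(v - 1)*(v + 5)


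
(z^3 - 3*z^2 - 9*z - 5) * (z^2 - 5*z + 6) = z^5 - 8*z^4 + 12*z^3 + 22*z^2 - 29*z - 30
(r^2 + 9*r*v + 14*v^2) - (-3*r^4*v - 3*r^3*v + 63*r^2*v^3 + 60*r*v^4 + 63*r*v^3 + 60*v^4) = 3*r^4*v + 3*r^3*v - 63*r^2*v^3 + r^2 - 60*r*v^4 - 63*r*v^3 + 9*r*v - 60*v^4 + 14*v^2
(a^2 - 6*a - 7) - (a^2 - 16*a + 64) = 10*a - 71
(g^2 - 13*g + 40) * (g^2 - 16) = g^4 - 13*g^3 + 24*g^2 + 208*g - 640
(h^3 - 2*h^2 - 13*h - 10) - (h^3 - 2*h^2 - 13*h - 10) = 0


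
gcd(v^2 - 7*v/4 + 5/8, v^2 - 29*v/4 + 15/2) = v - 5/4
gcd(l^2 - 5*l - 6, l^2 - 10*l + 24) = l - 6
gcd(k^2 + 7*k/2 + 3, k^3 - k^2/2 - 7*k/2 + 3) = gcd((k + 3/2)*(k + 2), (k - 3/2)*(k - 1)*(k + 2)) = k + 2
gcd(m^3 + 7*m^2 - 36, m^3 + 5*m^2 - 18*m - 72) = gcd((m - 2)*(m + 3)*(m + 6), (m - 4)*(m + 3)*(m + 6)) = m^2 + 9*m + 18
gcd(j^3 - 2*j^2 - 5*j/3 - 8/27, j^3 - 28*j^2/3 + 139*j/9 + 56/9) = j^2 - 7*j/3 - 8/9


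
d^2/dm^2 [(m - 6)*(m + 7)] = 2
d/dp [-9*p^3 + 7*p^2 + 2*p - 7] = -27*p^2 + 14*p + 2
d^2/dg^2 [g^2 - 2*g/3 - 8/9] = 2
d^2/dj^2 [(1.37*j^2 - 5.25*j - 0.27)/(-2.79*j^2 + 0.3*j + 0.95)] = (-1.4210854715202e-14*j^4 + 79.4396700000001*j^3 - 9.176868*j^2 + 82.13481*j - 3.98548)/(21.717639*j^6 - 7.00569*j^5 - 21.431385*j^4 + 4.7439*j^3 + 7.297425*j^2 - 0.81225*j - 0.857375)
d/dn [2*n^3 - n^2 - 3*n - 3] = 6*n^2 - 2*n - 3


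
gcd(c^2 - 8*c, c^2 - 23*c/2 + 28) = c - 8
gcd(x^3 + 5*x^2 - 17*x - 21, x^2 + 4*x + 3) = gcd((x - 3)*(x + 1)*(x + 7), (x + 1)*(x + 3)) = x + 1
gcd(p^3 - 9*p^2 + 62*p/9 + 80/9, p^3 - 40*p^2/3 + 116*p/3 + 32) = p^2 - 22*p/3 - 16/3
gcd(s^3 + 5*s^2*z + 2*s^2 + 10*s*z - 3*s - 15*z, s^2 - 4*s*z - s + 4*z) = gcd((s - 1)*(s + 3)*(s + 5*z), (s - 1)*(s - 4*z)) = s - 1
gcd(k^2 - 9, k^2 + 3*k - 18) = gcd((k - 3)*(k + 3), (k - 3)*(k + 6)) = k - 3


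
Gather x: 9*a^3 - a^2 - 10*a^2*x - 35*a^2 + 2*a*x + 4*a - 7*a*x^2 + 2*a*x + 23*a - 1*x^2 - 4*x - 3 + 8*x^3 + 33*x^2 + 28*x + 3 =9*a^3 - 36*a^2 + 27*a + 8*x^3 + x^2*(32 - 7*a) + x*(-10*a^2 + 4*a + 24)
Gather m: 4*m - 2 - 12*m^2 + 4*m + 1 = -12*m^2 + 8*m - 1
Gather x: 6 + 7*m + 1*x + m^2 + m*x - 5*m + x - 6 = m^2 + 2*m + x*(m + 2)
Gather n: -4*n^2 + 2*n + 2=-4*n^2 + 2*n + 2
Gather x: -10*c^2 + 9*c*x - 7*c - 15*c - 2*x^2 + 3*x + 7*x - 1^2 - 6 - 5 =-10*c^2 - 22*c - 2*x^2 + x*(9*c + 10) - 12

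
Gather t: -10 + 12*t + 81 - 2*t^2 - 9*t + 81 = -2*t^2 + 3*t + 152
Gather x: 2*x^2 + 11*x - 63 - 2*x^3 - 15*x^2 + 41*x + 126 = -2*x^3 - 13*x^2 + 52*x + 63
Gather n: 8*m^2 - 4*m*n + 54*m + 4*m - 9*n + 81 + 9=8*m^2 + 58*m + n*(-4*m - 9) + 90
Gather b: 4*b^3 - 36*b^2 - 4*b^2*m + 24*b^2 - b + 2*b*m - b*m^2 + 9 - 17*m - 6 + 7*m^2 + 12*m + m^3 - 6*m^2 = 4*b^3 + b^2*(-4*m - 12) + b*(-m^2 + 2*m - 1) + m^3 + m^2 - 5*m + 3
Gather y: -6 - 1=-7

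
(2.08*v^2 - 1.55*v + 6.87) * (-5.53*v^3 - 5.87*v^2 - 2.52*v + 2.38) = -11.5024*v^5 - 3.6381*v^4 - 34.1342*v^3 - 31.4705*v^2 - 21.0014*v + 16.3506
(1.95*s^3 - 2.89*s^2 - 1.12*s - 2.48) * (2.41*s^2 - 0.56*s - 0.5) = 4.6995*s^5 - 8.0569*s^4 - 2.0558*s^3 - 3.9046*s^2 + 1.9488*s + 1.24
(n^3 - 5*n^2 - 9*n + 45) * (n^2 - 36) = n^5 - 5*n^4 - 45*n^3 + 225*n^2 + 324*n - 1620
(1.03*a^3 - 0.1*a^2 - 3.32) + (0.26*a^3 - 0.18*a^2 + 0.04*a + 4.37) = 1.29*a^3 - 0.28*a^2 + 0.04*a + 1.05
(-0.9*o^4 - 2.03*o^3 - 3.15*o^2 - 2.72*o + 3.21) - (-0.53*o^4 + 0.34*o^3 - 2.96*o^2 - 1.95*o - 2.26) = -0.37*o^4 - 2.37*o^3 - 0.19*o^2 - 0.77*o + 5.47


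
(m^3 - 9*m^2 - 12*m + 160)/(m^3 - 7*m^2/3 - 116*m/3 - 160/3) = 3*(m - 5)/(3*m + 5)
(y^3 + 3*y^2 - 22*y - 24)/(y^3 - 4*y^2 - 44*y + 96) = (y^2 - 3*y - 4)/(y^2 - 10*y + 16)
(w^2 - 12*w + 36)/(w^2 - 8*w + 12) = (w - 6)/(w - 2)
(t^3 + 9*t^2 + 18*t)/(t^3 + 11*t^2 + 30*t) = (t + 3)/(t + 5)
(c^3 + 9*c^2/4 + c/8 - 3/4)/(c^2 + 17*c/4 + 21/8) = (2*c^2 + 3*c - 2)/(2*c + 7)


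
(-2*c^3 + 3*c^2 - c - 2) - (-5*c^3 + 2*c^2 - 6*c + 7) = 3*c^3 + c^2 + 5*c - 9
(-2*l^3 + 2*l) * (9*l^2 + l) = -18*l^5 - 2*l^4 + 18*l^3 + 2*l^2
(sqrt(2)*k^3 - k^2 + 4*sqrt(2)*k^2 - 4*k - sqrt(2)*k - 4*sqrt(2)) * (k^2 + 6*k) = sqrt(2)*k^5 - k^4 + 10*sqrt(2)*k^4 - 10*k^3 + 23*sqrt(2)*k^3 - 24*k^2 - 10*sqrt(2)*k^2 - 24*sqrt(2)*k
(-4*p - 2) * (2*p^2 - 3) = -8*p^3 - 4*p^2 + 12*p + 6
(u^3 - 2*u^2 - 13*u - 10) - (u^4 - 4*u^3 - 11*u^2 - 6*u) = -u^4 + 5*u^3 + 9*u^2 - 7*u - 10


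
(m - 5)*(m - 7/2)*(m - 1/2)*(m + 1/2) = m^4 - 17*m^3/2 + 69*m^2/4 + 17*m/8 - 35/8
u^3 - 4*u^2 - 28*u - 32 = (u - 8)*(u + 2)^2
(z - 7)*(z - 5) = z^2 - 12*z + 35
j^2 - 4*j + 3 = (j - 3)*(j - 1)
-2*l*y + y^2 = y*(-2*l + y)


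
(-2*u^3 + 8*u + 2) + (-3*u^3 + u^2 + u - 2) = -5*u^3 + u^2 + 9*u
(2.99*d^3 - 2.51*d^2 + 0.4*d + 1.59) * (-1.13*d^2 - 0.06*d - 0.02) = -3.3787*d^5 + 2.6569*d^4 - 0.3612*d^3 - 1.7705*d^2 - 0.1034*d - 0.0318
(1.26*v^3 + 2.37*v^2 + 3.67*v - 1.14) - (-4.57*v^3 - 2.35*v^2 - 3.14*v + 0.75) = 5.83*v^3 + 4.72*v^2 + 6.81*v - 1.89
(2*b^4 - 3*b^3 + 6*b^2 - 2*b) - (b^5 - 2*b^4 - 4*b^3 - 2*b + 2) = -b^5 + 4*b^4 + b^3 + 6*b^2 - 2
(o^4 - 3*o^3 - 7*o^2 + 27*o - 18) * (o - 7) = o^5 - 10*o^4 + 14*o^3 + 76*o^2 - 207*o + 126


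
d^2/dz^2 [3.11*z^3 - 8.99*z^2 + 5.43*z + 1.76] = 18.66*z - 17.98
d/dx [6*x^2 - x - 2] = 12*x - 1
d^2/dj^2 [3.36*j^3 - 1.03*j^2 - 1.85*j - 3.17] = 20.16*j - 2.06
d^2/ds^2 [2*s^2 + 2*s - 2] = 4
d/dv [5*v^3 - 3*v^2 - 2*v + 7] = 15*v^2 - 6*v - 2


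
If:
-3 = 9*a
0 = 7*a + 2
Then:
No Solution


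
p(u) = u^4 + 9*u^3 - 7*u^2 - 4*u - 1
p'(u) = 4*u^3 + 27*u^2 - 14*u - 4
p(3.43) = 404.52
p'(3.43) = 427.05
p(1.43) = 9.47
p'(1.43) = 42.89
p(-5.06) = -670.43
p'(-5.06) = 239.92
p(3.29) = 347.73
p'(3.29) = 384.64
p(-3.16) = -242.54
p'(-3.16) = 183.63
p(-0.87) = -8.17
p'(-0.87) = 25.98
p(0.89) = -3.13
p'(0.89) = 7.75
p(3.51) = 439.70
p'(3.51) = 452.48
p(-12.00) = 4223.00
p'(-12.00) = -2860.00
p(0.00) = -1.00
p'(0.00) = -4.00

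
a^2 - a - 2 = (a - 2)*(a + 1)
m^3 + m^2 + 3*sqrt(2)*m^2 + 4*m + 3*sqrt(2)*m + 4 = (m + 1)*(m + sqrt(2))*(m + 2*sqrt(2))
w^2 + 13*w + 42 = (w + 6)*(w + 7)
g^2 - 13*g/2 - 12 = (g - 8)*(g + 3/2)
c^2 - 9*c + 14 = (c - 7)*(c - 2)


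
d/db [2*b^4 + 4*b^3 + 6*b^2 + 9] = 4*b*(2*b^2 + 3*b + 3)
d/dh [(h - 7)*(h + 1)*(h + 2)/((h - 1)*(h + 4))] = (h^4 + 6*h^3 - 5*h^2 + 60*h + 118)/(h^4 + 6*h^3 + h^2 - 24*h + 16)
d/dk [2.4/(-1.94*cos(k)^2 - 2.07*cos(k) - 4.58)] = -(9.312*cos(k) + 4.968)*sin(k)/(1.94*cos(k)^2 + 2.07*cos(k) + 4.58)^2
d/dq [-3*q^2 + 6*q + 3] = 6 - 6*q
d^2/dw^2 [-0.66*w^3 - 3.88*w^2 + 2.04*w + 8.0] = -3.96*w - 7.76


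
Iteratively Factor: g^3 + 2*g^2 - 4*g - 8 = (g - 2)*(g^2 + 4*g + 4) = (g - 2)*(g + 2)*(g + 2)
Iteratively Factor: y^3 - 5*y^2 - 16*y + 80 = (y - 5)*(y^2 - 16) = (y - 5)*(y + 4)*(y - 4)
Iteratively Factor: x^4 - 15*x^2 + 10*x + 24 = (x + 1)*(x^3 - x^2 - 14*x + 24) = (x - 3)*(x + 1)*(x^2 + 2*x - 8) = (x - 3)*(x + 1)*(x + 4)*(x - 2)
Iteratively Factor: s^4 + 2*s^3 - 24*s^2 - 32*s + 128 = (s + 4)*(s^3 - 2*s^2 - 16*s + 32) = (s - 2)*(s + 4)*(s^2 - 16) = (s - 2)*(s + 4)^2*(s - 4)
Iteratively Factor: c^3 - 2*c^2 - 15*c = (c)*(c^2 - 2*c - 15) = c*(c + 3)*(c - 5)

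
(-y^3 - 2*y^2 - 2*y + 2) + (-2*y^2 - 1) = -y^3 - 4*y^2 - 2*y + 1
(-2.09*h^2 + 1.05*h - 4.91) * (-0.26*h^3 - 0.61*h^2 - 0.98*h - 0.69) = 0.5434*h^5 + 1.0019*h^4 + 2.6843*h^3 + 3.4082*h^2 + 4.0873*h + 3.3879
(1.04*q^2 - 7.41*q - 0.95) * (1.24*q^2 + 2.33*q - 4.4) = 1.2896*q^4 - 6.7652*q^3 - 23.0193*q^2 + 30.3905*q + 4.18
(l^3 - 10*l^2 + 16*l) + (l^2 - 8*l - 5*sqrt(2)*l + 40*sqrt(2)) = l^3 - 9*l^2 - 5*sqrt(2)*l + 8*l + 40*sqrt(2)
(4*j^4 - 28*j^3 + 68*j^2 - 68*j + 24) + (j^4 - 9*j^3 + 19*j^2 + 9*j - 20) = 5*j^4 - 37*j^3 + 87*j^2 - 59*j + 4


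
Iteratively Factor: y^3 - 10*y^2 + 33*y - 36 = (y - 4)*(y^2 - 6*y + 9) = (y - 4)*(y - 3)*(y - 3)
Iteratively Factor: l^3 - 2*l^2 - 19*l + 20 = (l - 5)*(l^2 + 3*l - 4) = (l - 5)*(l + 4)*(l - 1)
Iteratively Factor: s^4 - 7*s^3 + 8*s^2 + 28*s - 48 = (s + 2)*(s^3 - 9*s^2 + 26*s - 24) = (s - 4)*(s + 2)*(s^2 - 5*s + 6) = (s - 4)*(s - 2)*(s + 2)*(s - 3)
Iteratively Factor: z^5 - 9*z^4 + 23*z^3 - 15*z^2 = (z)*(z^4 - 9*z^3 + 23*z^2 - 15*z) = z*(z - 1)*(z^3 - 8*z^2 + 15*z) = z*(z - 5)*(z - 1)*(z^2 - 3*z) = z^2*(z - 5)*(z - 1)*(z - 3)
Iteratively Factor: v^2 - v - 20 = (v + 4)*(v - 5)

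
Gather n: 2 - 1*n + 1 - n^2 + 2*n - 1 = -n^2 + n + 2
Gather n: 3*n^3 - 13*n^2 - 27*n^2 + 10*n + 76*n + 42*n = 3*n^3 - 40*n^2 + 128*n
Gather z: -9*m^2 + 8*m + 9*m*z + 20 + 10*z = -9*m^2 + 8*m + z*(9*m + 10) + 20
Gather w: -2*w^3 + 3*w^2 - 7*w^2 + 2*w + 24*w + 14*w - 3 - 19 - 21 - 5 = -2*w^3 - 4*w^2 + 40*w - 48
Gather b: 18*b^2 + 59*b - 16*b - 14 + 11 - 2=18*b^2 + 43*b - 5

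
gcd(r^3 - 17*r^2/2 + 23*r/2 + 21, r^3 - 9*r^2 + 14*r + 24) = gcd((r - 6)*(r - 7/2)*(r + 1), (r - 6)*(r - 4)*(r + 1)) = r^2 - 5*r - 6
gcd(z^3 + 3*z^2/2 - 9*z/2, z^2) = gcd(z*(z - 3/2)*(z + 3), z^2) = z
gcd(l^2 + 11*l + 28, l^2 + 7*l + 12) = l + 4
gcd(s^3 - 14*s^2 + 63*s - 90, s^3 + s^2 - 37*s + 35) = s - 5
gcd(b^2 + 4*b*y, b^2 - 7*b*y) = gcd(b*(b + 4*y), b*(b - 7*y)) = b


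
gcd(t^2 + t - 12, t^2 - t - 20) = t + 4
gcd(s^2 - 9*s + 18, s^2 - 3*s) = s - 3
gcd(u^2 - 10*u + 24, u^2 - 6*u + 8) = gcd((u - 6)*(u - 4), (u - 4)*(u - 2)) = u - 4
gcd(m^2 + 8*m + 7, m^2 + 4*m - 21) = m + 7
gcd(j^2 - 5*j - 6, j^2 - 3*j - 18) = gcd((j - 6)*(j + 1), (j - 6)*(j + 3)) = j - 6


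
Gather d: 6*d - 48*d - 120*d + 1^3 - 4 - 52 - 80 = -162*d - 135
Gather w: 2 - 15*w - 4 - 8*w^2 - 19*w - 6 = -8*w^2 - 34*w - 8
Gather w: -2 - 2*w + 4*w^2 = 4*w^2 - 2*w - 2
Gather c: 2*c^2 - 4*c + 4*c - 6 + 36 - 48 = 2*c^2 - 18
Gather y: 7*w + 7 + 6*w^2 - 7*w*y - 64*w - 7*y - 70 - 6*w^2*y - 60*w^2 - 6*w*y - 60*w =-54*w^2 - 117*w + y*(-6*w^2 - 13*w - 7) - 63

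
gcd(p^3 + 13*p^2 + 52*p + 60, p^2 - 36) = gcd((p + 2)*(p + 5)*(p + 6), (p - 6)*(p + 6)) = p + 6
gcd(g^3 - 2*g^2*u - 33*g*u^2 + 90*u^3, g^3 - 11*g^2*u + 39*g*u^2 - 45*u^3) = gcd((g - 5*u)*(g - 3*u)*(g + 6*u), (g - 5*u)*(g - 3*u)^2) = g^2 - 8*g*u + 15*u^2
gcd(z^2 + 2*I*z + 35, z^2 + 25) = z - 5*I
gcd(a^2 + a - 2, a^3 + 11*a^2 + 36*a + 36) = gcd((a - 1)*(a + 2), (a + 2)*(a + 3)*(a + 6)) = a + 2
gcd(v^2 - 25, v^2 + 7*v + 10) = v + 5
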